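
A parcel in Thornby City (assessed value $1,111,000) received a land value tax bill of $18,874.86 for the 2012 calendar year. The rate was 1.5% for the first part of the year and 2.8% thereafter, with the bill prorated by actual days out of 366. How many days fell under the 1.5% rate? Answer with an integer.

310 days

Let d = days at the first rate; then 366 − d days at the second rate.
$1,111,000 × [1.5%·d + 2.8%·(366−d)] / 366 = $18,874.86
Solving gives d = 310, so the new rate took effect on 6 Nov 2012.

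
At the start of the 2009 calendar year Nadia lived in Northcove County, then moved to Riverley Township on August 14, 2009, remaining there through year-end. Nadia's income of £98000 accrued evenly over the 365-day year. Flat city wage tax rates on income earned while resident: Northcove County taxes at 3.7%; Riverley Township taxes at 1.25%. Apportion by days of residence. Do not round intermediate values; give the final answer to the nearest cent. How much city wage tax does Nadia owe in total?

£2705.07

Northcove County, January 1 – August 13, 2009: 225 days → £98000 × 3.7% × 225/365 = £2235.2055
Riverley Township, August 14 – December 31, 2009: 140 days → £98000 × 1.25% × 140/365 = £469.8630
Total = £2705.0685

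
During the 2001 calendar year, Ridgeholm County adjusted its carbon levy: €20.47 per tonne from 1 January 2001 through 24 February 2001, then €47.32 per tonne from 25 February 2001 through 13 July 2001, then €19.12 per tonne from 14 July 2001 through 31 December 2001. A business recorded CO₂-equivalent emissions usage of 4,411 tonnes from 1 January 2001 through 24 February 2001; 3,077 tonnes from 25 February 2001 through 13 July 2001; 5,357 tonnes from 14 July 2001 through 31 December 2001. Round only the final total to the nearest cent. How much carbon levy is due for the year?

1 January – 24 February 2001: 4,411 tonnes at €20.47/tonne → €90,293.17
25 February – 13 July 2001: 3,077 tonnes at €47.32/tonne → €145,603.64
14 July – 31 December 2001: 5,357 tonnes at €19.12/tonne → €102,425.84

€338,322.65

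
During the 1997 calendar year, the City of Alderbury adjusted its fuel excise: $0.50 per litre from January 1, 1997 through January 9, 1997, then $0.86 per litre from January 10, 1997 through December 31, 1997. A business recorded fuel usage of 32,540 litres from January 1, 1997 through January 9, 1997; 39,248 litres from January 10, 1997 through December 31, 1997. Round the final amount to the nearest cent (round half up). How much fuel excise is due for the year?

$50,023.28

January 1 – January 9, 1997: 32,540 litres at $0.50/litre → $16,270.00
January 10 – December 31, 1997: 39,248 litres at $0.86/litre → $33,753.28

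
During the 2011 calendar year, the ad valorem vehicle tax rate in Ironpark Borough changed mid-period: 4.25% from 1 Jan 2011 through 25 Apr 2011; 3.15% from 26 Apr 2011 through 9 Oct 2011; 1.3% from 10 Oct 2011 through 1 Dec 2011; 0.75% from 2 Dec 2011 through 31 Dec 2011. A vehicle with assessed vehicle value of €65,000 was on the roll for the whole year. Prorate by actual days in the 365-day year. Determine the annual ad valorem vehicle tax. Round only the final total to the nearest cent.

€1,969.95

1 Jan – 25 Apr 2011: 115 days at 4.25% → €65,000 × 4.25% × 115/365 = €870.3767
26 Apr – 9 Oct 2011: 167 days at 3.15% → €65,000 × 3.15% × 167/365 = €936.8014
10 Oct – 1 Dec 2011: 53 days at 1.3% → €65,000 × 1.3% × 53/365 = €122.6986
2 Dec – 31 Dec 2011: 30 days at 0.75% → €65,000 × 0.75% × 30/365 = €40.0685
Total = €1,969.9452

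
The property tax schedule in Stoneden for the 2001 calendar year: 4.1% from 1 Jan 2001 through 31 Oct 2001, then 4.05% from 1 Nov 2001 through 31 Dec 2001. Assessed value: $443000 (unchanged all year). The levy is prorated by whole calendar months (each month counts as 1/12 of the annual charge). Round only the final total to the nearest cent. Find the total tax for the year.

$18126.08

1 Jan – 31 Oct 2001: 10 months at 4.1% → $443000 × 4.1% × 10/12 = $15135.8333
1 Nov – 31 Dec 2001: 2 months at 4.05% → $443000 × 4.05% × 2/12 = $2990.2500
Total = $18126.0833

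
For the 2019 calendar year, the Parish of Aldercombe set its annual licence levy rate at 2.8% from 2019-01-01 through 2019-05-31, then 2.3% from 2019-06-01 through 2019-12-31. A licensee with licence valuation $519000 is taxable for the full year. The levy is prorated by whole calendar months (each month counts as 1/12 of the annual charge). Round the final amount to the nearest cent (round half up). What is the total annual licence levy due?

$13018.25

2019-01-01 to 2019-05-31: 5 months at 2.8% → $519000 × 2.8% × 5/12 = $6055.0000
2019-06-01 to 2019-12-31: 7 months at 2.3% → $519000 × 2.3% × 7/12 = $6963.2500
Total = $13018.2500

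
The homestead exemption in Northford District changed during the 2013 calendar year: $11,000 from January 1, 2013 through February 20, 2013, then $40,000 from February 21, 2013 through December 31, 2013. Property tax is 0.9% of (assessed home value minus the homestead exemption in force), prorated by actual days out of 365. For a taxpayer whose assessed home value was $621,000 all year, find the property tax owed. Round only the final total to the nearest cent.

January 1 – February 20, 2013: 51 days, exemption $11,000 → ($621,000 − $11,000) × 0.9% × 51/365 = $767.0959
February 21 – December 31, 2013: 314 days, exemption $40,000 → ($621,000 − $40,000) × 0.9% × 314/365 = $4,498.3726
Total = $5,265.4685

$5,265.47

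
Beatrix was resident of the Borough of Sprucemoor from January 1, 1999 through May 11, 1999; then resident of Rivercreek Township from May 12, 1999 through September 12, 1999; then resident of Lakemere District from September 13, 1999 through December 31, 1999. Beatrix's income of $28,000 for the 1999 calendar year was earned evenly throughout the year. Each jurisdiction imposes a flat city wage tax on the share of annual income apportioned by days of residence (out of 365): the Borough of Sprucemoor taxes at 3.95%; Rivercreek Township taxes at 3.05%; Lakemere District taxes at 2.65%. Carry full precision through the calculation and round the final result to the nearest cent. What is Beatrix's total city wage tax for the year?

The Borough of Sprucemoor, January 1 – May 11, 1999: 131 days → $28,000 × 3.95% × 131/365 = $396.9479
Rivercreek Township, May 12 – September 12, 1999: 124 days → $28,000 × 3.05% × 124/365 = $290.1260
Lakemere District, September 13 – December 31, 1999: 110 days → $28,000 × 2.65% × 110/365 = $223.6164
Total = $910.6904

$910.69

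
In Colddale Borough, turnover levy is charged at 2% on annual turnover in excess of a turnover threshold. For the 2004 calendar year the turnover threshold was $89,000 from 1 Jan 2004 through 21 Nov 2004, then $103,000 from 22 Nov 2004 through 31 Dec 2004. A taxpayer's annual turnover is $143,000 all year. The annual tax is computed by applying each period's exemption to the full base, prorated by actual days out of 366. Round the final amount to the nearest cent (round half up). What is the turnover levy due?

$1,049.40

1 Jan – 21 Nov 2004: 326 days, exemption $89,000 → ($143,000 − $89,000) × 2% × 326/366 = $961.9672
22 Nov – 31 Dec 2004: 40 days, exemption $103,000 → ($143,000 − $103,000) × 2% × 40/366 = $87.4317
Total = $1,049.3989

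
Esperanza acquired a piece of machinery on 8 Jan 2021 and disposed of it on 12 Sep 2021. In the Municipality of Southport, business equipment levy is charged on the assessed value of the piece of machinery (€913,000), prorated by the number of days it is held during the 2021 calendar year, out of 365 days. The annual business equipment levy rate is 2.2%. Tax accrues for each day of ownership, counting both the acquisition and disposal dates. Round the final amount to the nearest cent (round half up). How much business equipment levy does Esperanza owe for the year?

Days held (8 Jan – 12 Sep 2021): 248 out of 365
Tax = €913,000 × 2.2% × 248/365 = €13,647.4740

€13,647.47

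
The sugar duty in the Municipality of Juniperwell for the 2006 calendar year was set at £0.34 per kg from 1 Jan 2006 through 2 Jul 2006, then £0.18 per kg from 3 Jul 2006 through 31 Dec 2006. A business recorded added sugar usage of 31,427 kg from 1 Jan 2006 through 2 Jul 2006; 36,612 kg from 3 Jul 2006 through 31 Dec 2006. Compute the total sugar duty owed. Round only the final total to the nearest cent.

1 Jan – 2 Jul 2006: 31,427 kg at £0.34/kg → £10,685.18
3 Jul – 31 Dec 2006: 36,612 kg at £0.18/kg → £6,590.16

£17,275.34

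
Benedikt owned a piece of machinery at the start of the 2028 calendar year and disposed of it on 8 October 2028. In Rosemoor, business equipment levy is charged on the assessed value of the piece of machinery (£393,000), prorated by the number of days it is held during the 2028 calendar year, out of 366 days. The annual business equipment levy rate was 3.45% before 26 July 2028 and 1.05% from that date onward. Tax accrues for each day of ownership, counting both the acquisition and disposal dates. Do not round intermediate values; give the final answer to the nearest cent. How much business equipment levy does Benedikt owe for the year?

£8,513.93

1 January – 25 July 2028: 207 days at 3.45% → £393,000 × 3.45% × 207/366 = £7,668.3320
26 July – 8 October 2028: 75 days at 1.05% → £393,000 × 1.05% × 75/366 = £845.5943
Total = £8,513.9262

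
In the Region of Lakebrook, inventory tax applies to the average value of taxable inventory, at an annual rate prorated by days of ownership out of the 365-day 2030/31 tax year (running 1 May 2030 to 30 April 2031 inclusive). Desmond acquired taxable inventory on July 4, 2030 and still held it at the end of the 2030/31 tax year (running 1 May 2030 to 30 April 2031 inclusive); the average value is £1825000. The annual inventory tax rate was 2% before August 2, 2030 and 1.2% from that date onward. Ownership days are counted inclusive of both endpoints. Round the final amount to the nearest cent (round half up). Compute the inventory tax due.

£19220.00

July 4 – August 1, 2030: 29 days at 2% → £1825000 × 2% × 29/365 = £2900.0000
August 2, 2030 – April 30, 2031: 272 days at 1.2% → £1825000 × 1.2% × 272/365 = £16320.0000
Total = £19220.0000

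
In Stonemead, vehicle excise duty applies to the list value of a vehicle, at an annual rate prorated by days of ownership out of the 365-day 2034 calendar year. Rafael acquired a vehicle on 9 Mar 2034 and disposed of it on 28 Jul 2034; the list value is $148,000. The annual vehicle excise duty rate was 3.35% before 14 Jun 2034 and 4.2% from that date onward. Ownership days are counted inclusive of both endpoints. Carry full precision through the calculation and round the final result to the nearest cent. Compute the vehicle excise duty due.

9 Mar – 13 Jun 2034: 97 days at 3.35% → $148,000 × 3.35% × 97/365 = $1,317.6055
14 Jun – 28 Jul 2034: 45 days at 4.2% → $148,000 × 4.2% × 45/365 = $766.3562
Total = $2,083.9616

$2,083.96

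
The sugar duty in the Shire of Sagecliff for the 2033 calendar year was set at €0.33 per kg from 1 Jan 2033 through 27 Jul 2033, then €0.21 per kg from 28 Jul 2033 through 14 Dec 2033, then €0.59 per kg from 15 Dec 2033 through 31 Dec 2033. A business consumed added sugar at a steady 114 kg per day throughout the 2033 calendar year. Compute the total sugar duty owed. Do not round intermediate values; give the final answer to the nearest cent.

1 Jan – 27 Jul 2033: 208 days × 114 kg/day = 23,712 kg at €0.33/kg → €7824.96
28 Jul – 14 Dec 2033: 140 days × 114 kg/day = 15,960 kg at €0.21/kg → €3351.60
15 Dec – 31 Dec 2033: 17 days × 114 kg/day = 1,938 kg at €0.59/kg → €1143.42

€12319.98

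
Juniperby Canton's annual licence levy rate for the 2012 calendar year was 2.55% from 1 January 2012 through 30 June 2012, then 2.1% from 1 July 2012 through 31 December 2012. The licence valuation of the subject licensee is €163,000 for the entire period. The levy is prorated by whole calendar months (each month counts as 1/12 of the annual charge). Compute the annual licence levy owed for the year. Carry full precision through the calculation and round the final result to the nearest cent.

€3,789.75

1 January – 30 June 2012: 6 months at 2.55% → €163,000 × 2.55% × 6/12 = €2,078.2500
1 July – 31 December 2012: 6 months at 2.1% → €163,000 × 2.1% × 6/12 = €1,711.5000
Total = €3,789.7500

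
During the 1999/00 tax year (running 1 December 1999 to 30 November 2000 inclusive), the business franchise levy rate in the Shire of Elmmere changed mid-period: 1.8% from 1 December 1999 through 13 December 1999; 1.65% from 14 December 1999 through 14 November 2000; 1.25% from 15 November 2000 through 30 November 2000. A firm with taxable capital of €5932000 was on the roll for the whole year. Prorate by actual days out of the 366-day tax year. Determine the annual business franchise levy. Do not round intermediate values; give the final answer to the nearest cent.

€97156.76

1 December – 13 December 1999: 13 days at 1.8% → €5932000 × 1.8% × 13/366 = €3792.5902
14 December 1999 – 14 November 2000: 337 days at 1.65% → €5932000 × 1.65% × 337/366 = €90122.6393
15 November – 30 November 2000: 16 days at 1.25% → €5932000 × 1.25% × 16/366 = €3241.5301
Total = €97156.7596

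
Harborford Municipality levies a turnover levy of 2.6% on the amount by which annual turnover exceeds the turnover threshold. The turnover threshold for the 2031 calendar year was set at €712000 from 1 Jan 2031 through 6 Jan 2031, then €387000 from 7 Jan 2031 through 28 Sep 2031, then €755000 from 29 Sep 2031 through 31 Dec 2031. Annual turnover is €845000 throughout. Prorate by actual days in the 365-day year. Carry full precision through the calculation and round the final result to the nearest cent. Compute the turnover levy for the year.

€9305.01

1 Jan – 6 Jan 2031: 6 days, exemption €712000 → (€845000 − €712000) × 2.6% × 6/365 = €56.8438
7 Jan – 28 Sep 2031: 265 days, exemption €387000 → (€845000 − €387000) × 2.6% × 265/365 = €8645.5342
29 Sep – 31 Dec 2031: 94 days, exemption €755000 → (€845000 − €755000) × 2.6% × 94/365 = €602.6301
Total = €9305.0082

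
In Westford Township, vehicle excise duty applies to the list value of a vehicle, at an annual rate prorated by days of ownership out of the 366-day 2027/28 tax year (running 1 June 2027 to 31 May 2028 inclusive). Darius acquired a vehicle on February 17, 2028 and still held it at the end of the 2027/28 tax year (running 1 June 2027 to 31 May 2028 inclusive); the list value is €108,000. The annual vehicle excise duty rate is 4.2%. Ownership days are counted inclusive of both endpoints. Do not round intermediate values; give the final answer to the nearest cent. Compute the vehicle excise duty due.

€1,301.31

Days held (February 17 – May 31, 2028): 105 out of 366
Tax = €108,000 × 4.2% × 105/366 = €1,301.3115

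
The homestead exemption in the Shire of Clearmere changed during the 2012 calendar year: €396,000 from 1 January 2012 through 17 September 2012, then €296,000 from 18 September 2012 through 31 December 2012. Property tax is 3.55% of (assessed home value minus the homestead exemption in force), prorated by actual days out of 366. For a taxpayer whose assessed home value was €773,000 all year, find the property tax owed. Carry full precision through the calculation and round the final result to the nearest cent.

€14,401.94

1 January – 17 September 2012: 261 days, exemption €396,000 → (€773,000 − €396,000) × 3.55% × 261/366 = €9,543.9713
18 September – 31 December 2012: 105 days, exemption €296,000 → (€773,000 − €296,000) × 3.55% × 105/366 = €4,857.9713
Total = €14,401.9426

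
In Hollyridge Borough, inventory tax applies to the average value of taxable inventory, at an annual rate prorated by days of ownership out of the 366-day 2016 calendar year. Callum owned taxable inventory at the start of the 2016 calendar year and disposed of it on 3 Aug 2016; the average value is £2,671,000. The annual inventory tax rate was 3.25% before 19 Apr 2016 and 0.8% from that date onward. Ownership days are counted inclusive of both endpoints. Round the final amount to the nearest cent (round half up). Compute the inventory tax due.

1 Jan – 18 Apr 2016: 109 days at 3.25% → £2,671,000 × 3.25% × 109/366 = £25,852.5068
19 Apr – 3 Aug 2016: 107 days at 0.8% → £2,671,000 × 0.8% × 107/366 = £6,246.9290
Total = £32,099.4358

£32,099.44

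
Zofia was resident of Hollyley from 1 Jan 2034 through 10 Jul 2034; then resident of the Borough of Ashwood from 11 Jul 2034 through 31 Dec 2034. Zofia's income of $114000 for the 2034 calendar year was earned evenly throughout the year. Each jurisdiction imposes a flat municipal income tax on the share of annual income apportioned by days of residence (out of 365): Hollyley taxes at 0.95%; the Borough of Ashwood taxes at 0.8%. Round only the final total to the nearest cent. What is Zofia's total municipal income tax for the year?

$1001.48

Hollyley, 1 Jan – 10 Jul 2034: 191 days → $114000 × 0.95% × 191/365 = $566.7205
The Borough of Ashwood, 11 Jul – 31 Dec 2034: 174 days → $114000 × 0.8% × 174/365 = $434.7616
Total = $1001.4822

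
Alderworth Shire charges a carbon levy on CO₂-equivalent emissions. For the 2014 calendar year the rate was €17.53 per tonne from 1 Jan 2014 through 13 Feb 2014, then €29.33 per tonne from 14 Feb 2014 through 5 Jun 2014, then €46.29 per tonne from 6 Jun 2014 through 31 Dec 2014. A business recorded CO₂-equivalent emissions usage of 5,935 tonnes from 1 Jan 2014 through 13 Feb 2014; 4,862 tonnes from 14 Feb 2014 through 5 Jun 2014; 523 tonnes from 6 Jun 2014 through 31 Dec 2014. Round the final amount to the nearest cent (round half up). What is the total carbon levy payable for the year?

€270,852.68

1 Jan – 13 Feb 2014: 5,935 tonnes at €17.53/tonne → €104,040.55
14 Feb – 5 Jun 2014: 4,862 tonnes at €29.33/tonne → €142,602.46
6 Jun – 31 Dec 2014: 523 tonnes at €46.29/tonne → €24,209.67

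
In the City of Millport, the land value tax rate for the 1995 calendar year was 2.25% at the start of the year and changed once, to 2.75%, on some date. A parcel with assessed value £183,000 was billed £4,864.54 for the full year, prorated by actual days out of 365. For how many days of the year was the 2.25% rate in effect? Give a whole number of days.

67 days

Let d = days at the first rate; then 365 − d days at the second rate.
£183,000 × [2.25%·d + 2.75%·(365−d)] / 365 = £4,864.54
Solving gives d = 67, so the new rate took effect on 9 March 1995.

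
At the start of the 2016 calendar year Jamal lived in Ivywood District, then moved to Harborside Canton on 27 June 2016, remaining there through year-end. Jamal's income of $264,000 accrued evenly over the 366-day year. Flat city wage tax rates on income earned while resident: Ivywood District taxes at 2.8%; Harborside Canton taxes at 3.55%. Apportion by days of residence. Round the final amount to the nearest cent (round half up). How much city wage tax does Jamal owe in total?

$8,409.05

Ivywood District, 1 January – 26 June 2016: 178 days → $264,000 × 2.8% × 178/366 = $3,595.0164
Harborside Canton, 27 June – 31 December 2016: 188 days → $264,000 × 3.55% × 188/366 = $4,814.0328
Total = $8,409.0492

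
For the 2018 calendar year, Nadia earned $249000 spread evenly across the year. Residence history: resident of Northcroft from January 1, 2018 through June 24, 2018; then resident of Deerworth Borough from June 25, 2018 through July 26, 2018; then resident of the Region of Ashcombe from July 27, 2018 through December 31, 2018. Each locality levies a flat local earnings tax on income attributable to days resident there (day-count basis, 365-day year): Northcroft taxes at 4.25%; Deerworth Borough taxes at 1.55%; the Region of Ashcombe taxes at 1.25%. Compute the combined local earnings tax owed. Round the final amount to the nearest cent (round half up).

$6759.50

Northcroft, January 1 – June 24, 2018: 175 days → $249000 × 4.25% × 175/365 = $5073.8014
Deerworth Borough, June 25 – July 26, 2018: 32 days → $249000 × 1.55% × 32/365 = $338.3671
The Region of Ashcombe, July 27 – December 31, 2018: 158 days → $249000 × 1.25% × 158/365 = $1347.3288
Total = $6759.4973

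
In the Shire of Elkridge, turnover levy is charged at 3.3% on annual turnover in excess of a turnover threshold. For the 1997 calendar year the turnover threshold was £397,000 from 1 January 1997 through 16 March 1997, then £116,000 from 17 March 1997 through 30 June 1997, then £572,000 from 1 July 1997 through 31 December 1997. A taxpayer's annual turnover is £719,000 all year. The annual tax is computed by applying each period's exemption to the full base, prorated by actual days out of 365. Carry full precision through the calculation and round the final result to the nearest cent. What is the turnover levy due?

£10,407.75

1 January – 16 March 1997: 75 days, exemption £397,000 → (£719,000 − £397,000) × 3.3% × 75/365 = £2,183.4247
17 March – 30 June 1997: 106 days, exemption £116,000 → (£719,000 − £116,000) × 3.3% × 106/365 = £5,778.8877
1 July – 31 December 1997: 184 days, exemption £572,000 → (£719,000 − £572,000) × 3.3% × 184/365 = £2,445.4356
Total = £10,407.7479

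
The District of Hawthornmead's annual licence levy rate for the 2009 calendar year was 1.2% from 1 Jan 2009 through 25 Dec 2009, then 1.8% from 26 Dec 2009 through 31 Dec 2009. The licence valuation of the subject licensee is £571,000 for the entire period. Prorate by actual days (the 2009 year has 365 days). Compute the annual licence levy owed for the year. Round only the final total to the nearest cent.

£6,908.32

1 Jan – 25 Dec 2009: 359 days at 1.2% → £571,000 × 1.2% × 359/365 = £6,739.3644
26 Dec – 31 Dec 2009: 6 days at 1.8% → £571,000 × 1.8% × 6/365 = £168.9534
Total = £6,908.3178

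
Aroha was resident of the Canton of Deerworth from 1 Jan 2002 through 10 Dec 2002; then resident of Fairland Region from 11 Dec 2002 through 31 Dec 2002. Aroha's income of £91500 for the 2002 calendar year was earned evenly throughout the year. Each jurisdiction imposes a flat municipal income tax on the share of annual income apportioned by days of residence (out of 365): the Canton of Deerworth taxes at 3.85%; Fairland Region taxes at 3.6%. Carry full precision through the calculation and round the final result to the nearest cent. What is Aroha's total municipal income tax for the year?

£3509.59

The Canton of Deerworth, 1 Jan – 10 Dec 2002: 344 days → £91500 × 3.85% × 344/365 = £3320.0712
Fairland Region, 11 Dec – 31 Dec 2002: 21 days → £91500 × 3.6% × 21/365 = £189.5178
Total = £3509.5890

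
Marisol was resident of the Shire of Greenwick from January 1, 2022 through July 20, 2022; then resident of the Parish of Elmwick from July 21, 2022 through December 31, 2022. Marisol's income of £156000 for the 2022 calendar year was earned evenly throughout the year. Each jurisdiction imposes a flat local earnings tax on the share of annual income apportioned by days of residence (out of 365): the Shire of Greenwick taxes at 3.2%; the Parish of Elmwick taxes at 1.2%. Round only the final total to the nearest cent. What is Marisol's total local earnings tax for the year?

£3590.14

The Shire of Greenwick, January 1 – July 20, 2022: 201 days → £156000 × 3.2% × 201/365 = £2749.0192
The Parish of Elmwick, July 21 – December 31, 2022: 164 days → £156000 × 1.2% × 164/365 = £841.1178
Total = £3590.1370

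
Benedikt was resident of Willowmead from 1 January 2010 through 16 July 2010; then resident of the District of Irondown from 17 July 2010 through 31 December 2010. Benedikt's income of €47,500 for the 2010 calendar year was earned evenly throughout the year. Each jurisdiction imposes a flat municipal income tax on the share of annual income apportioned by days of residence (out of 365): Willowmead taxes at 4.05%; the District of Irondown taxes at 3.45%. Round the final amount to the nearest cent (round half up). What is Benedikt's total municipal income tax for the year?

€1,792.57

Willowmead, 1 January – 16 July 2010: 197 days → €47,500 × 4.05% × 197/365 = €1,038.2979
The District of Irondown, 17 July – 31 December 2010: 168 days → €47,500 × 3.45% × 168/365 = €754.2740
Total = €1,792.5719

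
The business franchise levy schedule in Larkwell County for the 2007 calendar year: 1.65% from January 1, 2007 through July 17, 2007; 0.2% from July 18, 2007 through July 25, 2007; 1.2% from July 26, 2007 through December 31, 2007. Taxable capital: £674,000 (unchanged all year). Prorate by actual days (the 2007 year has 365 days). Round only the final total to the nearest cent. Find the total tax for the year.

£9,585.57

January 1 – July 17, 2007: 198 days at 1.65% → £674,000 × 1.65% × 198/365 = £6,032.7616
July 18 – July 25, 2007: 8 days at 0.2% → £674,000 × 0.2% × 8/365 = £29.5452
July 26 – December 31, 2007: 159 days at 1.2% → £674,000 × 1.2% × 159/365 = £3,523.2658
Total = £9,585.5726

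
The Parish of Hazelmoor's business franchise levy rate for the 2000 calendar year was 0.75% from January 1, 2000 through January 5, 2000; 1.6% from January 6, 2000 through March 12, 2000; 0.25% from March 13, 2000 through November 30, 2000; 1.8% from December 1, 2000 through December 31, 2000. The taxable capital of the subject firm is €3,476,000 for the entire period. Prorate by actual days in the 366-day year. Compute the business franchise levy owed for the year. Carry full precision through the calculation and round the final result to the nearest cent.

January 1 – January 5, 2000: 5 days at 0.75% → €3,476,000 × 0.75% × 5/366 = €356.1475
January 6 – March 12, 2000: 67 days at 1.6% → €3,476,000 × 1.6% × 67/366 = €10,181.0710
March 13 – November 30, 2000: 263 days at 0.25% → €3,476,000 × 0.25% × 263/366 = €6,244.4536
December 1 – December 31, 2000: 31 days at 1.8% → €3,476,000 × 1.8% × 31/366 = €5,299.4754
Total = €22,081.1475

€22,081.15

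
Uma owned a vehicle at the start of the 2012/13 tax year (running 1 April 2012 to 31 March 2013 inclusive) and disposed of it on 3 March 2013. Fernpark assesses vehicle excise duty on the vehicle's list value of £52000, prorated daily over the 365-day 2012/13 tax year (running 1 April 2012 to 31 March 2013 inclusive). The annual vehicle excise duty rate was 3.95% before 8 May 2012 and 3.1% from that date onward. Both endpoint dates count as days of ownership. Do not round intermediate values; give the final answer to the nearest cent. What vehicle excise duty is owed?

1 April – 7 May 2012: 37 days at 3.95% → £52000 × 3.95% × 37/365 = £208.2137
8 May 2012 – 3 March 2013: 300 days at 3.1% → £52000 × 3.1% × 300/365 = £1324.9315
Total = £1533.1452

£1533.15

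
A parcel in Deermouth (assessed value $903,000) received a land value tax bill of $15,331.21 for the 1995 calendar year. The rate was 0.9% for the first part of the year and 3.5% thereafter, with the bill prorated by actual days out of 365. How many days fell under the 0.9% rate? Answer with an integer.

Let d = days at the first rate; then 365 − d days at the second rate.
$903,000 × [0.9%·d + 3.5%·(365−d)] / 365 = $15,331.21
Solving gives d = 253, so the new rate took effect on September 11, 1995.

253 days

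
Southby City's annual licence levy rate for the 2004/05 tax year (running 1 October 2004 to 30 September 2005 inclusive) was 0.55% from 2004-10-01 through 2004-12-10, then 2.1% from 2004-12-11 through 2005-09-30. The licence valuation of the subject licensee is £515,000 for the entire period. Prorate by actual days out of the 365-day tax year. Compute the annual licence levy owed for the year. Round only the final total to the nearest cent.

£9,262.24

2004-10-01 to 2004-12-10: 71 days at 0.55% → £515,000 × 0.55% × 71/365 = £550.9795
2004-12-11 to 2005-09-30: 294 days at 2.1% → £515,000 × 2.1% × 294/365 = £8,711.2603
Total = £9,262.2397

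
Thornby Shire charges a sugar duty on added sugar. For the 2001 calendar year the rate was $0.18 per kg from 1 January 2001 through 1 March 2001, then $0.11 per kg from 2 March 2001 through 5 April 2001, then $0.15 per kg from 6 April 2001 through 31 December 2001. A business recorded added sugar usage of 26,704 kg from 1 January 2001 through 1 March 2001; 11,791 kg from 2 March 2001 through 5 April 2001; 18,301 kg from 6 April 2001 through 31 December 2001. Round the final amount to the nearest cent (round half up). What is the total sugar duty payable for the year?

1 January – 1 March 2001: 26,704 kg at $0.18/kg → $4,806.72
2 March – 5 April 2001: 11,791 kg at $0.11/kg → $1,297.01
6 April – 31 December 2001: 18,301 kg at $0.15/kg → $2,745.15

$8,848.88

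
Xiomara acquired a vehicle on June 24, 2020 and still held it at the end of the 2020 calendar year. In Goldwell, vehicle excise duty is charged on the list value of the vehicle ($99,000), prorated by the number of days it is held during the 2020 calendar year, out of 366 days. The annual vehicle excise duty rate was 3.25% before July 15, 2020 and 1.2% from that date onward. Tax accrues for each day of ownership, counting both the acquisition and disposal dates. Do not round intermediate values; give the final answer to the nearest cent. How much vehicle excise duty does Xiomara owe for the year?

$736.41

June 24 – July 14, 2020: 21 days at 3.25% → $99,000 × 3.25% × 21/366 = $184.6107
July 15 – December 31, 2020: 170 days at 1.2% → $99,000 × 1.2% × 170/366 = $551.8033
Total = $736.4139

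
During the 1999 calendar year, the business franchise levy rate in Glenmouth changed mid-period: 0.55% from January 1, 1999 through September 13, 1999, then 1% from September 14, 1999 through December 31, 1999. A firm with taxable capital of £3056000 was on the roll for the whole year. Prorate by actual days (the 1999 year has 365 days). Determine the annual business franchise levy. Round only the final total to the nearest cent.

January 1 – September 13, 1999: 256 days at 0.55% → £3056000 × 0.55% × 256/365 = £11788.6247
September 14 – December 31, 1999: 109 days at 1% → £3056000 × 1% × 109/365 = £9126.1370
Total = £20914.7616

£20914.76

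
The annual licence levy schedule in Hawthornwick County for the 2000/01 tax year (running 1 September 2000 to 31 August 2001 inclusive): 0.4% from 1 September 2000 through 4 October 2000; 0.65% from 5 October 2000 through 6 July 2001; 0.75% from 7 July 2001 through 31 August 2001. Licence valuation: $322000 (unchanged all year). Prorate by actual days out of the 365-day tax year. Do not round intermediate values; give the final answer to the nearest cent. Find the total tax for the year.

$2067.42

1 September – 4 October 2000: 34 days at 0.4% → $322000 × 0.4% × 34/365 = $119.9781
5 October 2000 – 6 July 2001: 275 days at 0.65% → $322000 × 0.65% × 275/365 = $1576.9178
7 July – 31 August 2001: 56 days at 0.75% → $322000 × 0.75% × 56/365 = $370.5205
Total = $2067.4164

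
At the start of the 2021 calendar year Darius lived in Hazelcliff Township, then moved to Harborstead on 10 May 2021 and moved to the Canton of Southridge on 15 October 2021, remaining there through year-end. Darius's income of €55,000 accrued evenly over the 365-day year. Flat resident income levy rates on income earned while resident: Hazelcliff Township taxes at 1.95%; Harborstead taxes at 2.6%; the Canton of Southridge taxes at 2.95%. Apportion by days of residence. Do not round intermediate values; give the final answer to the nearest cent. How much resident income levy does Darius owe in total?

Hazelcliff Township, 1 January – 9 May 2021: 129 days → €55,000 × 1.95% × 129/365 = €379.0479
Harborstead, 10 May – 14 October 2021: 158 days → €55,000 × 2.6% × 158/365 = €619.0137
The Canton of Southridge, 15 October – 31 December 2021: 78 days → €55,000 × 2.95% × 78/365 = €346.7260
Total = €1,344.7877

€1,344.79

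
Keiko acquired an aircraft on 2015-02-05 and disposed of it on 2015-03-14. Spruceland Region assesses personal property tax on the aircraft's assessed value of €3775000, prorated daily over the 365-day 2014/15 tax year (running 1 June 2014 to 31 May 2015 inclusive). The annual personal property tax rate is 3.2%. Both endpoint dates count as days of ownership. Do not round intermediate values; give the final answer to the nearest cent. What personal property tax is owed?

Days held (2015-02-05 to 2015-03-14): 38 out of 365
Tax = €3775000 × 3.2% × 38/365 = €12576.4384

€12576.44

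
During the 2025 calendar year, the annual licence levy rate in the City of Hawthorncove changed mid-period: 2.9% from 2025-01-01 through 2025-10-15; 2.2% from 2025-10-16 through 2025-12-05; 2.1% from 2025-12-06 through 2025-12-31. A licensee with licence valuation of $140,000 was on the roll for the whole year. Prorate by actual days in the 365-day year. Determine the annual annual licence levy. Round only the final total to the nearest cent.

$3,843.29

2025-01-01 to 2025-10-15: 288 days at 2.9% → $140,000 × 2.9% × 288/365 = $3,203.5068
2025-10-16 to 2025-12-05: 51 days at 2.2% → $140,000 × 2.2% × 51/365 = $430.3562
2025-12-06 to 2025-12-31: 26 days at 2.1% → $140,000 × 2.1% × 26/365 = $209.4247
Total = $3,843.2877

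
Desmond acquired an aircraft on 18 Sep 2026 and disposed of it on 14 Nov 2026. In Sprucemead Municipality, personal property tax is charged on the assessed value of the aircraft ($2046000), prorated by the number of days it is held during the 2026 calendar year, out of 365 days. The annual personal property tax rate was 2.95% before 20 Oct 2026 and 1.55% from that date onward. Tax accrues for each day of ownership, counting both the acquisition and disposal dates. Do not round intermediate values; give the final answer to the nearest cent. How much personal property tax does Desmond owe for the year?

$7550.58

18 Sep – 19 Oct 2026: 32 days at 2.95% → $2046000 × 2.95% × 32/365 = $5291.5726
20 Oct – 14 Nov 2026: 26 days at 1.55% → $2046000 × 1.55% × 26/365 = $2259.0082
Total = $7550.5808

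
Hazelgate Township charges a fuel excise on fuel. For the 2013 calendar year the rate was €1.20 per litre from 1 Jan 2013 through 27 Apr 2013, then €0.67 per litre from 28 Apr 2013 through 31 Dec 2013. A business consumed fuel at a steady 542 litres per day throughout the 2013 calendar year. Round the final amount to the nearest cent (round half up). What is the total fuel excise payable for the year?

€166,155.52

1 Jan – 27 Apr 2013: 117 days × 542 litres/day = 63,414 litres at €1.20/litre → €76,096.80
28 Apr – 31 Dec 2013: 248 days × 542 litres/day = 134,416 litres at €0.67/litre → €90,058.72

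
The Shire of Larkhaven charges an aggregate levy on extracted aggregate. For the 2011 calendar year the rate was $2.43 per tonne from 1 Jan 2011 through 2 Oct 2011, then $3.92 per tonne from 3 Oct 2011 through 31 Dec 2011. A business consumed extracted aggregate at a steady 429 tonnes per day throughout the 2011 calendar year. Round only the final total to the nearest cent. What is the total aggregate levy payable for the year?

$438,030.45

1 Jan – 2 Oct 2011: 275 days × 429 tonnes/day = 117,975 tonnes at $2.43/tonne → $286,679.25
3 Oct – 31 Dec 2011: 90 days × 429 tonnes/day = 38,610 tonnes at $3.92/tonne → $151,351.20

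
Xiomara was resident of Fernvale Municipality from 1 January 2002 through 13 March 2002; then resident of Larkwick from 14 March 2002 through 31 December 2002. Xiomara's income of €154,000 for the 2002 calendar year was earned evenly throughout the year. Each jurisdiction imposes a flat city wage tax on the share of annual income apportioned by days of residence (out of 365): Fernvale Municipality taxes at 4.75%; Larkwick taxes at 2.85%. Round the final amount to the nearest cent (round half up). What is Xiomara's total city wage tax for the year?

€4,966.18

Fernvale Municipality, 1 January – 13 March 2002: 72 days → €154,000 × 4.75% × 72/365 = €1,442.9589
Larkwick, 14 March – 31 December 2002: 293 days → €154,000 × 2.85% × 293/365 = €3,523.2247
Total = €4,966.1836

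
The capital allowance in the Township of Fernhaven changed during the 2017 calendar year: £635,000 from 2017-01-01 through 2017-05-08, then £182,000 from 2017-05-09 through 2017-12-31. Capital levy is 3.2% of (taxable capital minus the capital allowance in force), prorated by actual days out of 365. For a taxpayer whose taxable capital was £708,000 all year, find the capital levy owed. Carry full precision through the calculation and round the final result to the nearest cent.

£11,748.47

2017-01-01 to 2017-05-08: 128 days, exemption £635,000 → (£708,000 − £635,000) × 3.2% × 128/365 = £819.2000
2017-05-09 to 2017-12-31: 237 days, exemption £182,000 → (£708,000 − £182,000) × 3.2% × 237/365 = £10,929.2712
Total = £11,748.4712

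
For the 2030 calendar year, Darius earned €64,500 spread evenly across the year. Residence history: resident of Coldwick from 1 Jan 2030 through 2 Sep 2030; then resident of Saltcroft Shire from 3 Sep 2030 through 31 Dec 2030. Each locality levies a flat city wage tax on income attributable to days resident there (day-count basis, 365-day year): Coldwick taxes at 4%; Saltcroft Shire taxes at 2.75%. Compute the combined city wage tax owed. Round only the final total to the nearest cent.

€2,314.93

Coldwick, 1 Jan – 2 Sep 2030: 245 days → €64,500 × 4% × 245/365 = €1,731.7808
Saltcroft Shire, 3 Sep – 31 Dec 2030: 120 days → €64,500 × 2.75% × 120/365 = €583.1507
Total = €2,314.9315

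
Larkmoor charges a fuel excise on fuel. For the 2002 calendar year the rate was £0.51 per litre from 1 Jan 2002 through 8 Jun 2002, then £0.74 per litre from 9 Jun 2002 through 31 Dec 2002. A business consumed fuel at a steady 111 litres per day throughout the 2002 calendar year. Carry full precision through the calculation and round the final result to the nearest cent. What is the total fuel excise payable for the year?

1 Jan – 8 Jun 2002: 159 days × 111 litres/day = 17,649 litres at £0.51/litre → £9,000.99
9 Jun – 31 Dec 2002: 206 days × 111 litres/day = 22,866 litres at £0.74/litre → £16,920.84

£25,921.83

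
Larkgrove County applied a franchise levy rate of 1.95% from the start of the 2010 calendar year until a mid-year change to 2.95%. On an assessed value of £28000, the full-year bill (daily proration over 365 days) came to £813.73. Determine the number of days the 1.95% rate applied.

16 days

Let d = days at the first rate; then 365 − d days at the second rate.
£28000 × [1.95%·d + 2.95%·(365−d)] / 365 = £813.73
Solving gives d = 16, so the new rate took effect on 17 January 2010.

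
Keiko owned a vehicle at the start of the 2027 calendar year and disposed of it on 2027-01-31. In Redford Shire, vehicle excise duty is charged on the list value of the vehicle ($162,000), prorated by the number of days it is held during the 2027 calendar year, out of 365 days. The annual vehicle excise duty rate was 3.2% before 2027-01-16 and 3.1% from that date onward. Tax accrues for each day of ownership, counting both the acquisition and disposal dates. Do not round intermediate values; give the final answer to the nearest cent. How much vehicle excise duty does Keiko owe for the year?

2027-01-01 to 2027-01-15: 15 days at 3.2% → $162,000 × 3.2% × 15/365 = $213.0411
2027-01-16 to 2027-01-31: 16 days at 3.1% → $162,000 × 3.1% × 16/365 = $220.1425
Total = $433.1836

$433.18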